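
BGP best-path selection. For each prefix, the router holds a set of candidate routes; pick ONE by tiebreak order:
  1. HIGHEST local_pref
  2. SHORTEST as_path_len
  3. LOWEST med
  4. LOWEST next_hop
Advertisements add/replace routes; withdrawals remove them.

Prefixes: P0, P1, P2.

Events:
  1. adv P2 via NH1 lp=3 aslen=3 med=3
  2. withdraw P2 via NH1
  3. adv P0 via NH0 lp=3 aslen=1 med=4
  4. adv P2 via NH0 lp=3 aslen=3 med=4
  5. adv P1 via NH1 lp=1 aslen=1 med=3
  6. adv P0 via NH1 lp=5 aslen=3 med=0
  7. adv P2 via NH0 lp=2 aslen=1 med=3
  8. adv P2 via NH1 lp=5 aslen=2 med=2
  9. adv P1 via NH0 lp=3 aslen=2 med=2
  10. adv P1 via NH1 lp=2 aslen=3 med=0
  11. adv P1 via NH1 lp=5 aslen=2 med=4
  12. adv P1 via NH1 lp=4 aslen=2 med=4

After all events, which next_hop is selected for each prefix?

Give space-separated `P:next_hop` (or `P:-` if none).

Op 1: best P0=- P1=- P2=NH1
Op 2: best P0=- P1=- P2=-
Op 3: best P0=NH0 P1=- P2=-
Op 4: best P0=NH0 P1=- P2=NH0
Op 5: best P0=NH0 P1=NH1 P2=NH0
Op 6: best P0=NH1 P1=NH1 P2=NH0
Op 7: best P0=NH1 P1=NH1 P2=NH0
Op 8: best P0=NH1 P1=NH1 P2=NH1
Op 9: best P0=NH1 P1=NH0 P2=NH1
Op 10: best P0=NH1 P1=NH0 P2=NH1
Op 11: best P0=NH1 P1=NH1 P2=NH1
Op 12: best P0=NH1 P1=NH1 P2=NH1

Answer: P0:NH1 P1:NH1 P2:NH1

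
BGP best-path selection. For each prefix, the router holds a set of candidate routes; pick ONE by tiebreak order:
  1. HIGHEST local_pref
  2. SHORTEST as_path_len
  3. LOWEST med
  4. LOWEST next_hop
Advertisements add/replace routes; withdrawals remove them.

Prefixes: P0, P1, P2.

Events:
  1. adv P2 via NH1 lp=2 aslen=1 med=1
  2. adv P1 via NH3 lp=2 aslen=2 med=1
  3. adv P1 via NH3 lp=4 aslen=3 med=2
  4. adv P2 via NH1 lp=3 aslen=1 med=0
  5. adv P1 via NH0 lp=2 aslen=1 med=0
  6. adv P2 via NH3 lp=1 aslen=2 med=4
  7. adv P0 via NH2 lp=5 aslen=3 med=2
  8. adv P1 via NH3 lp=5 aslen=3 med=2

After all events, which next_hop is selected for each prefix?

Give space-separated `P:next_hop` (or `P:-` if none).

Answer: P0:NH2 P1:NH3 P2:NH1

Derivation:
Op 1: best P0=- P1=- P2=NH1
Op 2: best P0=- P1=NH3 P2=NH1
Op 3: best P0=- P1=NH3 P2=NH1
Op 4: best P0=- P1=NH3 P2=NH1
Op 5: best P0=- P1=NH3 P2=NH1
Op 6: best P0=- P1=NH3 P2=NH1
Op 7: best P0=NH2 P1=NH3 P2=NH1
Op 8: best P0=NH2 P1=NH3 P2=NH1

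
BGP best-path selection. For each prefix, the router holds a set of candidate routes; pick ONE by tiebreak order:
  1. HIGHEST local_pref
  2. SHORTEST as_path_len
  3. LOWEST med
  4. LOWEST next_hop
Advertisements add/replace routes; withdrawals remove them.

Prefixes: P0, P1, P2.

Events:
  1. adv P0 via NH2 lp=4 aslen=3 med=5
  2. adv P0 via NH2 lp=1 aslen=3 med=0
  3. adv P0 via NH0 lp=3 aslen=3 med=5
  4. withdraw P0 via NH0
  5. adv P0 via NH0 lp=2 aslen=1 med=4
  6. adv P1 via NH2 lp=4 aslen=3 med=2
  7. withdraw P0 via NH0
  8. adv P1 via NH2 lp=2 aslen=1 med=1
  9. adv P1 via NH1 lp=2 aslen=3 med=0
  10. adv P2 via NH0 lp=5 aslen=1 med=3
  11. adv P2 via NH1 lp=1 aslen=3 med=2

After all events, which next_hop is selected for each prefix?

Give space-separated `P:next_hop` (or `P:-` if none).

Op 1: best P0=NH2 P1=- P2=-
Op 2: best P0=NH2 P1=- P2=-
Op 3: best P0=NH0 P1=- P2=-
Op 4: best P0=NH2 P1=- P2=-
Op 5: best P0=NH0 P1=- P2=-
Op 6: best P0=NH0 P1=NH2 P2=-
Op 7: best P0=NH2 P1=NH2 P2=-
Op 8: best P0=NH2 P1=NH2 P2=-
Op 9: best P0=NH2 P1=NH2 P2=-
Op 10: best P0=NH2 P1=NH2 P2=NH0
Op 11: best P0=NH2 P1=NH2 P2=NH0

Answer: P0:NH2 P1:NH2 P2:NH0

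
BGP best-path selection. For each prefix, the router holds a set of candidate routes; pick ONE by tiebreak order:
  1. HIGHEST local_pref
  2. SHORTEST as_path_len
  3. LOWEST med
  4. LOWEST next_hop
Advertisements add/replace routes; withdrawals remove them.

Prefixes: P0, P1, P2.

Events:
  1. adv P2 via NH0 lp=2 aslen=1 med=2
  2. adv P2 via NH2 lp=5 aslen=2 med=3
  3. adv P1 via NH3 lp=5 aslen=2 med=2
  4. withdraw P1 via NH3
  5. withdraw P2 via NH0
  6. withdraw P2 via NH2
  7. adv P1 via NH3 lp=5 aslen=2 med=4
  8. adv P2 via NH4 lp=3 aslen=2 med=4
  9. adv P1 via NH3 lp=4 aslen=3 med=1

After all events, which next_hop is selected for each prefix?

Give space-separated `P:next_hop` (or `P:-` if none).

Answer: P0:- P1:NH3 P2:NH4

Derivation:
Op 1: best P0=- P1=- P2=NH0
Op 2: best P0=- P1=- P2=NH2
Op 3: best P0=- P1=NH3 P2=NH2
Op 4: best P0=- P1=- P2=NH2
Op 5: best P0=- P1=- P2=NH2
Op 6: best P0=- P1=- P2=-
Op 7: best P0=- P1=NH3 P2=-
Op 8: best P0=- P1=NH3 P2=NH4
Op 9: best P0=- P1=NH3 P2=NH4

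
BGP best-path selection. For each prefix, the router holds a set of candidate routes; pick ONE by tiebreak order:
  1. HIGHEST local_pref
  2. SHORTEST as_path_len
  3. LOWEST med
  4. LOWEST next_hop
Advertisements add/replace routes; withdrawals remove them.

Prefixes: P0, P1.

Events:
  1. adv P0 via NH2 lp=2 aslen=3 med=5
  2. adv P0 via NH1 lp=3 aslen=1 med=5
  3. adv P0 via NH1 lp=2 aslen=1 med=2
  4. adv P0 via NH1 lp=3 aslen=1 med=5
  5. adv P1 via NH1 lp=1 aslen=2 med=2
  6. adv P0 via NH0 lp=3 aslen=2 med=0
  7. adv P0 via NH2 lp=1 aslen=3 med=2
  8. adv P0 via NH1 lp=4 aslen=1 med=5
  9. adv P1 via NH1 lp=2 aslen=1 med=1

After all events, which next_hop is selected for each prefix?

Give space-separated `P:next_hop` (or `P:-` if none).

Answer: P0:NH1 P1:NH1

Derivation:
Op 1: best P0=NH2 P1=-
Op 2: best P0=NH1 P1=-
Op 3: best P0=NH1 P1=-
Op 4: best P0=NH1 P1=-
Op 5: best P0=NH1 P1=NH1
Op 6: best P0=NH1 P1=NH1
Op 7: best P0=NH1 P1=NH1
Op 8: best P0=NH1 P1=NH1
Op 9: best P0=NH1 P1=NH1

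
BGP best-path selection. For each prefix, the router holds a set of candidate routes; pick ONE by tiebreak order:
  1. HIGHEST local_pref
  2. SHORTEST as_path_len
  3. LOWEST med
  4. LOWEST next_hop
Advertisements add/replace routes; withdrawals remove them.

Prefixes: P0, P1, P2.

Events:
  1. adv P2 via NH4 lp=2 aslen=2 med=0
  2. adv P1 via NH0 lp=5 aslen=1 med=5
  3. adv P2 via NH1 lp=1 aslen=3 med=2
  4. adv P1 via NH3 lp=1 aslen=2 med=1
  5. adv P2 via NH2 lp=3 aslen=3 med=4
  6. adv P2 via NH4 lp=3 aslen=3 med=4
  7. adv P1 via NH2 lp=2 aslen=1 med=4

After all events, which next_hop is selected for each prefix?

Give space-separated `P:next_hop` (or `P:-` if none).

Op 1: best P0=- P1=- P2=NH4
Op 2: best P0=- P1=NH0 P2=NH4
Op 3: best P0=- P1=NH0 P2=NH4
Op 4: best P0=- P1=NH0 P2=NH4
Op 5: best P0=- P1=NH0 P2=NH2
Op 6: best P0=- P1=NH0 P2=NH2
Op 7: best P0=- P1=NH0 P2=NH2

Answer: P0:- P1:NH0 P2:NH2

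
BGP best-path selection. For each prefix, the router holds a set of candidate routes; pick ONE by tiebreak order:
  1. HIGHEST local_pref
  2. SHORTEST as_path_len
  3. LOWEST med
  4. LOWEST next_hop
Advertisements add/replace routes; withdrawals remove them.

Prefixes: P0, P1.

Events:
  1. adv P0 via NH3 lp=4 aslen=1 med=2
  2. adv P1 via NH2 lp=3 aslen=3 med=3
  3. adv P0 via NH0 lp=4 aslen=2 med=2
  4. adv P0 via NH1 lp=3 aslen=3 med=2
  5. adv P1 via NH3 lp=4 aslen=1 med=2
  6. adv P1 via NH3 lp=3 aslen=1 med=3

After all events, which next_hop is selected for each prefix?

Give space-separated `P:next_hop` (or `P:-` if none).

Op 1: best P0=NH3 P1=-
Op 2: best P0=NH3 P1=NH2
Op 3: best P0=NH3 P1=NH2
Op 4: best P0=NH3 P1=NH2
Op 5: best P0=NH3 P1=NH3
Op 6: best P0=NH3 P1=NH3

Answer: P0:NH3 P1:NH3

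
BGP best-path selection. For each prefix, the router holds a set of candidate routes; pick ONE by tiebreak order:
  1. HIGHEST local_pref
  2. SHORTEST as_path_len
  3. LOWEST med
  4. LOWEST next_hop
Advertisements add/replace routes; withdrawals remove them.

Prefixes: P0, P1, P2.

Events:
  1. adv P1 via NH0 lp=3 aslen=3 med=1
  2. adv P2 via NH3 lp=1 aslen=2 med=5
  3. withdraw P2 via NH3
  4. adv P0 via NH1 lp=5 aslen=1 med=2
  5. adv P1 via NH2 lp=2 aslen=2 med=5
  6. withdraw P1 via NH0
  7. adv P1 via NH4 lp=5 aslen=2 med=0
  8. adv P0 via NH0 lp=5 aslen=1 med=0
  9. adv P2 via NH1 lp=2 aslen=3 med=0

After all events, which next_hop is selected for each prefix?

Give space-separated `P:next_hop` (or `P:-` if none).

Answer: P0:NH0 P1:NH4 P2:NH1

Derivation:
Op 1: best P0=- P1=NH0 P2=-
Op 2: best P0=- P1=NH0 P2=NH3
Op 3: best P0=- P1=NH0 P2=-
Op 4: best P0=NH1 P1=NH0 P2=-
Op 5: best P0=NH1 P1=NH0 P2=-
Op 6: best P0=NH1 P1=NH2 P2=-
Op 7: best P0=NH1 P1=NH4 P2=-
Op 8: best P0=NH0 P1=NH4 P2=-
Op 9: best P0=NH0 P1=NH4 P2=NH1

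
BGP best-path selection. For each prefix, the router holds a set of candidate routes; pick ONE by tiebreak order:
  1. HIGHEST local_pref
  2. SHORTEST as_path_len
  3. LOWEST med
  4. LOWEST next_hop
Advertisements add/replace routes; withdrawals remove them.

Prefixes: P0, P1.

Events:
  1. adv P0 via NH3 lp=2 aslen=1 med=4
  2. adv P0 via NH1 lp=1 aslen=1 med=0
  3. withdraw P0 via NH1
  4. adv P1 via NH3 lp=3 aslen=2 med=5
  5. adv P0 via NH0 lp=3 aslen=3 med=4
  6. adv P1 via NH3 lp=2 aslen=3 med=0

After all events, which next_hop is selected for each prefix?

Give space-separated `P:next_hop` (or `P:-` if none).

Answer: P0:NH0 P1:NH3

Derivation:
Op 1: best P0=NH3 P1=-
Op 2: best P0=NH3 P1=-
Op 3: best P0=NH3 P1=-
Op 4: best P0=NH3 P1=NH3
Op 5: best P0=NH0 P1=NH3
Op 6: best P0=NH0 P1=NH3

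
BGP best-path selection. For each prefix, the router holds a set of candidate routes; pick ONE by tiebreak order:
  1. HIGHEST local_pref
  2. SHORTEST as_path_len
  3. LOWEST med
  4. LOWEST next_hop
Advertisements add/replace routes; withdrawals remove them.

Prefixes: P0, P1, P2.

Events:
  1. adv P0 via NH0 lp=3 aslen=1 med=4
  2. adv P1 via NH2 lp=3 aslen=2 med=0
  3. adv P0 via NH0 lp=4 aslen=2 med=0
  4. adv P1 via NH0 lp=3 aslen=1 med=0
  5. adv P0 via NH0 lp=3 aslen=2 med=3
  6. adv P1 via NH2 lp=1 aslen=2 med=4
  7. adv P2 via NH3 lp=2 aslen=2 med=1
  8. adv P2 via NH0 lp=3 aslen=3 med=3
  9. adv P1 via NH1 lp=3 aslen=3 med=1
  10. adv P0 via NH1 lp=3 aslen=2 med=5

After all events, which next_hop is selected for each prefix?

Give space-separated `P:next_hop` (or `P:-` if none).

Answer: P0:NH0 P1:NH0 P2:NH0

Derivation:
Op 1: best P0=NH0 P1=- P2=-
Op 2: best P0=NH0 P1=NH2 P2=-
Op 3: best P0=NH0 P1=NH2 P2=-
Op 4: best P0=NH0 P1=NH0 P2=-
Op 5: best P0=NH0 P1=NH0 P2=-
Op 6: best P0=NH0 P1=NH0 P2=-
Op 7: best P0=NH0 P1=NH0 P2=NH3
Op 8: best P0=NH0 P1=NH0 P2=NH0
Op 9: best P0=NH0 P1=NH0 P2=NH0
Op 10: best P0=NH0 P1=NH0 P2=NH0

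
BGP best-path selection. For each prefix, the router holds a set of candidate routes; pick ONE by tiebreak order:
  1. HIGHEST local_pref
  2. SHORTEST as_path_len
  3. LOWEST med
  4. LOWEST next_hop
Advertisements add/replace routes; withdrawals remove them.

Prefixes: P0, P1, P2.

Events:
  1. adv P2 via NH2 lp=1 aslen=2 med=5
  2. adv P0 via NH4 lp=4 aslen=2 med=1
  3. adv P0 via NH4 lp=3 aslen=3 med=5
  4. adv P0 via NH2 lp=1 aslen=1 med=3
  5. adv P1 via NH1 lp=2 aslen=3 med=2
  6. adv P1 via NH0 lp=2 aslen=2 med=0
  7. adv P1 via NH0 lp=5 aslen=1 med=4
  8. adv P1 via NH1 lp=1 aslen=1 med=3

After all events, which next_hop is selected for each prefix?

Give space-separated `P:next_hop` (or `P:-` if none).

Op 1: best P0=- P1=- P2=NH2
Op 2: best P0=NH4 P1=- P2=NH2
Op 3: best P0=NH4 P1=- P2=NH2
Op 4: best P0=NH4 P1=- P2=NH2
Op 5: best P0=NH4 P1=NH1 P2=NH2
Op 6: best P0=NH4 P1=NH0 P2=NH2
Op 7: best P0=NH4 P1=NH0 P2=NH2
Op 8: best P0=NH4 P1=NH0 P2=NH2

Answer: P0:NH4 P1:NH0 P2:NH2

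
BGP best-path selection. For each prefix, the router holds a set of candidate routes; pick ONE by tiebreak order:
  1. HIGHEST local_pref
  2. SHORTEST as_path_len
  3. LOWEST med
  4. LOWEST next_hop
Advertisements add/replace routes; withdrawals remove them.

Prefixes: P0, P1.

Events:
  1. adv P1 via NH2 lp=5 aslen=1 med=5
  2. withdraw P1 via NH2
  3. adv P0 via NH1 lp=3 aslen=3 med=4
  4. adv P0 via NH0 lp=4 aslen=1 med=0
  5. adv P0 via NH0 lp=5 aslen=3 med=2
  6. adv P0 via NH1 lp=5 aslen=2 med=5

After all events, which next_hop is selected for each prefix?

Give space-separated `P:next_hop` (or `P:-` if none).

Op 1: best P0=- P1=NH2
Op 2: best P0=- P1=-
Op 3: best P0=NH1 P1=-
Op 4: best P0=NH0 P1=-
Op 5: best P0=NH0 P1=-
Op 6: best P0=NH1 P1=-

Answer: P0:NH1 P1:-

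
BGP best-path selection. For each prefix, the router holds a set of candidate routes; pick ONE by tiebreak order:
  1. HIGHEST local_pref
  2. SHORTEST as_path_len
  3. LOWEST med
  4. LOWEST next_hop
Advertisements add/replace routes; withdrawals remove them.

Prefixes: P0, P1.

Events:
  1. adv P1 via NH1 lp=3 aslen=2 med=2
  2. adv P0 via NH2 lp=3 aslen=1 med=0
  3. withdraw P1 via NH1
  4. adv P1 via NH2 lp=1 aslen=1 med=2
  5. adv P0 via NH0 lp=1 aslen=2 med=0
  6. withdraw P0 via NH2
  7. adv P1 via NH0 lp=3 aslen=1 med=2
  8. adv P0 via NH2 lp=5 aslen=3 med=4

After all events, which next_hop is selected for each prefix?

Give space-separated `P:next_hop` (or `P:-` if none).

Answer: P0:NH2 P1:NH0

Derivation:
Op 1: best P0=- P1=NH1
Op 2: best P0=NH2 P1=NH1
Op 3: best P0=NH2 P1=-
Op 4: best P0=NH2 P1=NH2
Op 5: best P0=NH2 P1=NH2
Op 6: best P0=NH0 P1=NH2
Op 7: best P0=NH0 P1=NH0
Op 8: best P0=NH2 P1=NH0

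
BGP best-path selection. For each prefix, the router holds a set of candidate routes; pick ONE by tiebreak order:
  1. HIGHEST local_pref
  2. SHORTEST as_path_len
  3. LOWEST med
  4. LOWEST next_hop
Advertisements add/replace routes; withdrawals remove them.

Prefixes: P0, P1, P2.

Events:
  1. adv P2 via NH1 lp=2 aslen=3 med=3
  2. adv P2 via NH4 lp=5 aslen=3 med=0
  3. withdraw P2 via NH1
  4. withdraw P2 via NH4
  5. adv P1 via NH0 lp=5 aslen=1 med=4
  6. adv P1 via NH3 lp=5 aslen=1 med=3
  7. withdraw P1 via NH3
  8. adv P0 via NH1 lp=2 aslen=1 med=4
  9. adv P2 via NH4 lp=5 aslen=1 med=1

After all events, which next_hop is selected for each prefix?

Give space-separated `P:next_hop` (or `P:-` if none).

Answer: P0:NH1 P1:NH0 P2:NH4

Derivation:
Op 1: best P0=- P1=- P2=NH1
Op 2: best P0=- P1=- P2=NH4
Op 3: best P0=- P1=- P2=NH4
Op 4: best P0=- P1=- P2=-
Op 5: best P0=- P1=NH0 P2=-
Op 6: best P0=- P1=NH3 P2=-
Op 7: best P0=- P1=NH0 P2=-
Op 8: best P0=NH1 P1=NH0 P2=-
Op 9: best P0=NH1 P1=NH0 P2=NH4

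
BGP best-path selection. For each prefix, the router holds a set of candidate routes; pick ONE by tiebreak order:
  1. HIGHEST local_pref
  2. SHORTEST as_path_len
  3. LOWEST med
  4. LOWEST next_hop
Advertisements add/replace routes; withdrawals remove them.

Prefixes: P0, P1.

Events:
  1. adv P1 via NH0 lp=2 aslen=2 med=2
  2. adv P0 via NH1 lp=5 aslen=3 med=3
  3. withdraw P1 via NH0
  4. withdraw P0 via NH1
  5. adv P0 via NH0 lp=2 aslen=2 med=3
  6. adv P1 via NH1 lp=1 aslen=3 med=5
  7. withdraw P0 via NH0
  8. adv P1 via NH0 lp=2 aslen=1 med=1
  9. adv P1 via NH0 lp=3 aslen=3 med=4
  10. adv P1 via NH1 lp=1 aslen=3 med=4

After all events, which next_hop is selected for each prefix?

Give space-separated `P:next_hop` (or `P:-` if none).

Answer: P0:- P1:NH0

Derivation:
Op 1: best P0=- P1=NH0
Op 2: best P0=NH1 P1=NH0
Op 3: best P0=NH1 P1=-
Op 4: best P0=- P1=-
Op 5: best P0=NH0 P1=-
Op 6: best P0=NH0 P1=NH1
Op 7: best P0=- P1=NH1
Op 8: best P0=- P1=NH0
Op 9: best P0=- P1=NH0
Op 10: best P0=- P1=NH0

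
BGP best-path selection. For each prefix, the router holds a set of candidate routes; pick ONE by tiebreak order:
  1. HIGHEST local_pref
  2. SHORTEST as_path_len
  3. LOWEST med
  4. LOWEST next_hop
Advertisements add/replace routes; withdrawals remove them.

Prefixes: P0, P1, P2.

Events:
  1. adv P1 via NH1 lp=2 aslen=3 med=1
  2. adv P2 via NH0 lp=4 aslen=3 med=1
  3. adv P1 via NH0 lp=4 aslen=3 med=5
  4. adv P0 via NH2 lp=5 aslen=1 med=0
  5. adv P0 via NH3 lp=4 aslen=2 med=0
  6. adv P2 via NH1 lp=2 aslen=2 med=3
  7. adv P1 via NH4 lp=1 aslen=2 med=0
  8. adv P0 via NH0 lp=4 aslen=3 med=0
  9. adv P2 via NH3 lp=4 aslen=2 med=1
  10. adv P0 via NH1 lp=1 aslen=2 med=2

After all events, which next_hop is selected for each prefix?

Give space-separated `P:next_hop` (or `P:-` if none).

Op 1: best P0=- P1=NH1 P2=-
Op 2: best P0=- P1=NH1 P2=NH0
Op 3: best P0=- P1=NH0 P2=NH0
Op 4: best P0=NH2 P1=NH0 P2=NH0
Op 5: best P0=NH2 P1=NH0 P2=NH0
Op 6: best P0=NH2 P1=NH0 P2=NH0
Op 7: best P0=NH2 P1=NH0 P2=NH0
Op 8: best P0=NH2 P1=NH0 P2=NH0
Op 9: best P0=NH2 P1=NH0 P2=NH3
Op 10: best P0=NH2 P1=NH0 P2=NH3

Answer: P0:NH2 P1:NH0 P2:NH3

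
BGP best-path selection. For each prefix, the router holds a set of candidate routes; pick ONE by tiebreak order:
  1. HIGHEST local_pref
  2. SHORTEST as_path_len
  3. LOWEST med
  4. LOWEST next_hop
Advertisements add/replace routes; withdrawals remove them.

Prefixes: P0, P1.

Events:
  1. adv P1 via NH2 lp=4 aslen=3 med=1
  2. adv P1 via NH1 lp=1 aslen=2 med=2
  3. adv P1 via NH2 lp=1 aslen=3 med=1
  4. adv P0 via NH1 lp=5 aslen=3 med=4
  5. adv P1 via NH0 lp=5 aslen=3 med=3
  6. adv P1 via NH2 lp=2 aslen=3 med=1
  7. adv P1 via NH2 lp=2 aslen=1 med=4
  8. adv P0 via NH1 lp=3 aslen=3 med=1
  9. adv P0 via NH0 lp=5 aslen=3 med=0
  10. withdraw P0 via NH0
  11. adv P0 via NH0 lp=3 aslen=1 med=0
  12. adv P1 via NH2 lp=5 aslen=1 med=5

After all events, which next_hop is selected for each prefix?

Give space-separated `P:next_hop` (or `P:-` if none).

Answer: P0:NH0 P1:NH2

Derivation:
Op 1: best P0=- P1=NH2
Op 2: best P0=- P1=NH2
Op 3: best P0=- P1=NH1
Op 4: best P0=NH1 P1=NH1
Op 5: best P0=NH1 P1=NH0
Op 6: best P0=NH1 P1=NH0
Op 7: best P0=NH1 P1=NH0
Op 8: best P0=NH1 P1=NH0
Op 9: best P0=NH0 P1=NH0
Op 10: best P0=NH1 P1=NH0
Op 11: best P0=NH0 P1=NH0
Op 12: best P0=NH0 P1=NH2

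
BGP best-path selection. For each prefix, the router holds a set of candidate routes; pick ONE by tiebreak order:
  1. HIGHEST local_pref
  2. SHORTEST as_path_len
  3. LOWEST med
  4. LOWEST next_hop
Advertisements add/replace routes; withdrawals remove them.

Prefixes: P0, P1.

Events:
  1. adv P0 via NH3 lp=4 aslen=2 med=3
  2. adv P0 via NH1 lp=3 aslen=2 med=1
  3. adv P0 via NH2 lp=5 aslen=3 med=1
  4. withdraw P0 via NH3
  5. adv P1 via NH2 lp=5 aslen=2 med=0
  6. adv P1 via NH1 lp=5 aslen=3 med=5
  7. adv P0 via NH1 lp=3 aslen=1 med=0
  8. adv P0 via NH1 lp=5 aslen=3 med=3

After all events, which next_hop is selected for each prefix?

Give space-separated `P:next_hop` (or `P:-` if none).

Op 1: best P0=NH3 P1=-
Op 2: best P0=NH3 P1=-
Op 3: best P0=NH2 P1=-
Op 4: best P0=NH2 P1=-
Op 5: best P0=NH2 P1=NH2
Op 6: best P0=NH2 P1=NH2
Op 7: best P0=NH2 P1=NH2
Op 8: best P0=NH2 P1=NH2

Answer: P0:NH2 P1:NH2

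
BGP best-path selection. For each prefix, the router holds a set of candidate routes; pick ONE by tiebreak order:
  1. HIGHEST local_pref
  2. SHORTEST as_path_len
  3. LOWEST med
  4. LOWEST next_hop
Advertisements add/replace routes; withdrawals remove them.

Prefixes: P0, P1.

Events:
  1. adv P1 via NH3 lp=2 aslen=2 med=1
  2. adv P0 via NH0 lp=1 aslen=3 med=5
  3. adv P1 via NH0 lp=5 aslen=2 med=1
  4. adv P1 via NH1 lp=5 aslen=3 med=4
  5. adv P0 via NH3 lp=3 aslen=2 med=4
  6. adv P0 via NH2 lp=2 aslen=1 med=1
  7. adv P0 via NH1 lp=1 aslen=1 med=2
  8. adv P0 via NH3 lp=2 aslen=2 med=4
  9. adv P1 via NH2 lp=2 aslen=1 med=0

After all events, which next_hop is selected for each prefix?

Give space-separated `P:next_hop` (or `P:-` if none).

Answer: P0:NH2 P1:NH0

Derivation:
Op 1: best P0=- P1=NH3
Op 2: best P0=NH0 P1=NH3
Op 3: best P0=NH0 P1=NH0
Op 4: best P0=NH0 P1=NH0
Op 5: best P0=NH3 P1=NH0
Op 6: best P0=NH3 P1=NH0
Op 7: best P0=NH3 P1=NH0
Op 8: best P0=NH2 P1=NH0
Op 9: best P0=NH2 P1=NH0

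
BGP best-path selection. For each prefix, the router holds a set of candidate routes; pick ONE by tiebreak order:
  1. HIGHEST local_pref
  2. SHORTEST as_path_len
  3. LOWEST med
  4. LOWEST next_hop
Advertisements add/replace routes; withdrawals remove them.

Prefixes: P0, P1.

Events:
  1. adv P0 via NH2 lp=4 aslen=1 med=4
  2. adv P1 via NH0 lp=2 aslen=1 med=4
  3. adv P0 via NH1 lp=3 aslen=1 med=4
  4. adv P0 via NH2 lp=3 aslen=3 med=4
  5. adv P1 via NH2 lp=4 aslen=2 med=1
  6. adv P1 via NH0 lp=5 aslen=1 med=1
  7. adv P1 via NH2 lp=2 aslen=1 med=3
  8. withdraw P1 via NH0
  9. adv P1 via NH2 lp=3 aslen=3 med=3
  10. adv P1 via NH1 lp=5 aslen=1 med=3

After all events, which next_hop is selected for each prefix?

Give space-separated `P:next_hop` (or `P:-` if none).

Answer: P0:NH1 P1:NH1

Derivation:
Op 1: best P0=NH2 P1=-
Op 2: best P0=NH2 P1=NH0
Op 3: best P0=NH2 P1=NH0
Op 4: best P0=NH1 P1=NH0
Op 5: best P0=NH1 P1=NH2
Op 6: best P0=NH1 P1=NH0
Op 7: best P0=NH1 P1=NH0
Op 8: best P0=NH1 P1=NH2
Op 9: best P0=NH1 P1=NH2
Op 10: best P0=NH1 P1=NH1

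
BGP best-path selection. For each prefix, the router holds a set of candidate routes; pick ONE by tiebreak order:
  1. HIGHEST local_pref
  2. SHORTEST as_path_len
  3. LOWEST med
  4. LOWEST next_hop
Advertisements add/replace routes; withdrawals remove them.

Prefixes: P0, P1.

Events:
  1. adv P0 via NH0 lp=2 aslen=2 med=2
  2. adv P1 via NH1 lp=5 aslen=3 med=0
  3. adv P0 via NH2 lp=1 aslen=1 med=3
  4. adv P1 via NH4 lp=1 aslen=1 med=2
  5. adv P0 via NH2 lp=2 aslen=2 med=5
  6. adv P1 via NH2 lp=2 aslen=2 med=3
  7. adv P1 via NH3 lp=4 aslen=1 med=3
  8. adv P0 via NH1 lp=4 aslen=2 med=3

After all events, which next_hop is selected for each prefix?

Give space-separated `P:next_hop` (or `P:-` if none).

Op 1: best P0=NH0 P1=-
Op 2: best P0=NH0 P1=NH1
Op 3: best P0=NH0 P1=NH1
Op 4: best P0=NH0 P1=NH1
Op 5: best P0=NH0 P1=NH1
Op 6: best P0=NH0 P1=NH1
Op 7: best P0=NH0 P1=NH1
Op 8: best P0=NH1 P1=NH1

Answer: P0:NH1 P1:NH1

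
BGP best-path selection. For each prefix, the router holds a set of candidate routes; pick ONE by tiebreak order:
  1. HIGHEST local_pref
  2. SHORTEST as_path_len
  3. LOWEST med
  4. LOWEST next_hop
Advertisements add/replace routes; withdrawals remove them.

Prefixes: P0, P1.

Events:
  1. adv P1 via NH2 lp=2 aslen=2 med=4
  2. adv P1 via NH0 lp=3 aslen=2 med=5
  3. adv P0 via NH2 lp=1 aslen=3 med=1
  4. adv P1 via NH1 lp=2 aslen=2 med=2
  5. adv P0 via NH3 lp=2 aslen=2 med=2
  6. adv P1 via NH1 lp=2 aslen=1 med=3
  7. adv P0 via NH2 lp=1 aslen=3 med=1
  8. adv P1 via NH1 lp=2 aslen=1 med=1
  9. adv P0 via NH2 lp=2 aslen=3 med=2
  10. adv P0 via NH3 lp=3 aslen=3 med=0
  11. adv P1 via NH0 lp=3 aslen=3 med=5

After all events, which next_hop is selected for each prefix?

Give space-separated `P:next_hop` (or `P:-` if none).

Answer: P0:NH3 P1:NH0

Derivation:
Op 1: best P0=- P1=NH2
Op 2: best P0=- P1=NH0
Op 3: best P0=NH2 P1=NH0
Op 4: best P0=NH2 P1=NH0
Op 5: best P0=NH3 P1=NH0
Op 6: best P0=NH3 P1=NH0
Op 7: best P0=NH3 P1=NH0
Op 8: best P0=NH3 P1=NH0
Op 9: best P0=NH3 P1=NH0
Op 10: best P0=NH3 P1=NH0
Op 11: best P0=NH3 P1=NH0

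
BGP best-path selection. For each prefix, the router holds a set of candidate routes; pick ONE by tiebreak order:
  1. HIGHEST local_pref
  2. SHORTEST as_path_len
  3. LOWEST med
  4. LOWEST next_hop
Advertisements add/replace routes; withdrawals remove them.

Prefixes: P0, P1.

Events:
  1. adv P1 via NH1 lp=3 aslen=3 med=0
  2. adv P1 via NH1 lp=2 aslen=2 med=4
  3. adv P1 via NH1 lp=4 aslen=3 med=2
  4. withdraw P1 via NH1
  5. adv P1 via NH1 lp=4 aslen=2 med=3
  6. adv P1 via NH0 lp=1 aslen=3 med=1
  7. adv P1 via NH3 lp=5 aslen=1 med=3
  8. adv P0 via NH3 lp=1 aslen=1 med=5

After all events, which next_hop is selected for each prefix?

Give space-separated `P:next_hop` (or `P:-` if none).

Op 1: best P0=- P1=NH1
Op 2: best P0=- P1=NH1
Op 3: best P0=- P1=NH1
Op 4: best P0=- P1=-
Op 5: best P0=- P1=NH1
Op 6: best P0=- P1=NH1
Op 7: best P0=- P1=NH3
Op 8: best P0=NH3 P1=NH3

Answer: P0:NH3 P1:NH3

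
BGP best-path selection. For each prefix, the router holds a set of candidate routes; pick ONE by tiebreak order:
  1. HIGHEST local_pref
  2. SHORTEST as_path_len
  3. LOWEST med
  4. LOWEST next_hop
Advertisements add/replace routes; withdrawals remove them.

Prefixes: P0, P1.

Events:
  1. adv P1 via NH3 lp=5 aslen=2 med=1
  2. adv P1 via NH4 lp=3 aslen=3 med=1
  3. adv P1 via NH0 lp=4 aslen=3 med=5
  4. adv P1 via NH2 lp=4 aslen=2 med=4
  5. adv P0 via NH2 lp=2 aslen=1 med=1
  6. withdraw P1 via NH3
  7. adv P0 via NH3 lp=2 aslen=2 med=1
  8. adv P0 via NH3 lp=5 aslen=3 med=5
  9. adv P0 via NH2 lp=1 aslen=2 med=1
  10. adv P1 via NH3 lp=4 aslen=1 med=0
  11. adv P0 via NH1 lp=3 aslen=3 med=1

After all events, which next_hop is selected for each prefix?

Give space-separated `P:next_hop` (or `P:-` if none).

Answer: P0:NH3 P1:NH3

Derivation:
Op 1: best P0=- P1=NH3
Op 2: best P0=- P1=NH3
Op 3: best P0=- P1=NH3
Op 4: best P0=- P1=NH3
Op 5: best P0=NH2 P1=NH3
Op 6: best P0=NH2 P1=NH2
Op 7: best P0=NH2 P1=NH2
Op 8: best P0=NH3 P1=NH2
Op 9: best P0=NH3 P1=NH2
Op 10: best P0=NH3 P1=NH3
Op 11: best P0=NH3 P1=NH3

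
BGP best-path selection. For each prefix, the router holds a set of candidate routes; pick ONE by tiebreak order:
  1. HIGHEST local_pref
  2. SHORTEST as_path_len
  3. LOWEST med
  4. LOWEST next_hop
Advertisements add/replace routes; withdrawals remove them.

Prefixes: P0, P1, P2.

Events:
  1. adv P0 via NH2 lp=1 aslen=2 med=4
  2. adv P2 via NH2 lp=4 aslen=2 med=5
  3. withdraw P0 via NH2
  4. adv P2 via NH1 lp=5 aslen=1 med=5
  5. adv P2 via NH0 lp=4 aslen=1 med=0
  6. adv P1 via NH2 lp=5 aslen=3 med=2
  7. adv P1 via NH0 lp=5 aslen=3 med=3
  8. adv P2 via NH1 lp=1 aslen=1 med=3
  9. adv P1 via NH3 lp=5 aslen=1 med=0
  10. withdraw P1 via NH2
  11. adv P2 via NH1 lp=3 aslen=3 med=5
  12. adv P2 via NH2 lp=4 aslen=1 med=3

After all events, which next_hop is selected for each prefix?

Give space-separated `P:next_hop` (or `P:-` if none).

Answer: P0:- P1:NH3 P2:NH0

Derivation:
Op 1: best P0=NH2 P1=- P2=-
Op 2: best P0=NH2 P1=- P2=NH2
Op 3: best P0=- P1=- P2=NH2
Op 4: best P0=- P1=- P2=NH1
Op 5: best P0=- P1=- P2=NH1
Op 6: best P0=- P1=NH2 P2=NH1
Op 7: best P0=- P1=NH2 P2=NH1
Op 8: best P0=- P1=NH2 P2=NH0
Op 9: best P0=- P1=NH3 P2=NH0
Op 10: best P0=- P1=NH3 P2=NH0
Op 11: best P0=- P1=NH3 P2=NH0
Op 12: best P0=- P1=NH3 P2=NH0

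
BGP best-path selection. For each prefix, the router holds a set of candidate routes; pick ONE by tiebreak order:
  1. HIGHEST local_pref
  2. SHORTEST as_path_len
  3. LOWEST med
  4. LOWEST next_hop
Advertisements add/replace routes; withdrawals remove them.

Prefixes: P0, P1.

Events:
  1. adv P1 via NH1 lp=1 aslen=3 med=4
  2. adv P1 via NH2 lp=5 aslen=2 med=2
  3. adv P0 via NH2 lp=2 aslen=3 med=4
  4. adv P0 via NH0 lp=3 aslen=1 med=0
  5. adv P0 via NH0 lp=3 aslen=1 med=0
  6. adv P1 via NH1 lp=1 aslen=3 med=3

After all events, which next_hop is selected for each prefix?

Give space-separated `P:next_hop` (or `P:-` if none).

Answer: P0:NH0 P1:NH2

Derivation:
Op 1: best P0=- P1=NH1
Op 2: best P0=- P1=NH2
Op 3: best P0=NH2 P1=NH2
Op 4: best P0=NH0 P1=NH2
Op 5: best P0=NH0 P1=NH2
Op 6: best P0=NH0 P1=NH2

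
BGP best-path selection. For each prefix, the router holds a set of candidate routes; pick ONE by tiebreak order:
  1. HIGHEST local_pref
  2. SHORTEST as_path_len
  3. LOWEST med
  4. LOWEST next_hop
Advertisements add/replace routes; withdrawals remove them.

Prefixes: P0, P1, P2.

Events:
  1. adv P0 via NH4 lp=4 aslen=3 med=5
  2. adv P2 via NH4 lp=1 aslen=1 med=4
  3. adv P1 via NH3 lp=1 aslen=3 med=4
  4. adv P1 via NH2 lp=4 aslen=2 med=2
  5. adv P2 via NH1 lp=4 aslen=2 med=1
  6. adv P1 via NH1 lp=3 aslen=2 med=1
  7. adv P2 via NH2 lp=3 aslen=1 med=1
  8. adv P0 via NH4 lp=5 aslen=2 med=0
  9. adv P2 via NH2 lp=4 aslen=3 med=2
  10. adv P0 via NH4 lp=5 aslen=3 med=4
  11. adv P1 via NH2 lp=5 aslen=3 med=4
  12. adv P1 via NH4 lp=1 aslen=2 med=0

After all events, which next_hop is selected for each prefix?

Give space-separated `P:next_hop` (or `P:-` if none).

Op 1: best P0=NH4 P1=- P2=-
Op 2: best P0=NH4 P1=- P2=NH4
Op 3: best P0=NH4 P1=NH3 P2=NH4
Op 4: best P0=NH4 P1=NH2 P2=NH4
Op 5: best P0=NH4 P1=NH2 P2=NH1
Op 6: best P0=NH4 P1=NH2 P2=NH1
Op 7: best P0=NH4 P1=NH2 P2=NH1
Op 8: best P0=NH4 P1=NH2 P2=NH1
Op 9: best P0=NH4 P1=NH2 P2=NH1
Op 10: best P0=NH4 P1=NH2 P2=NH1
Op 11: best P0=NH4 P1=NH2 P2=NH1
Op 12: best P0=NH4 P1=NH2 P2=NH1

Answer: P0:NH4 P1:NH2 P2:NH1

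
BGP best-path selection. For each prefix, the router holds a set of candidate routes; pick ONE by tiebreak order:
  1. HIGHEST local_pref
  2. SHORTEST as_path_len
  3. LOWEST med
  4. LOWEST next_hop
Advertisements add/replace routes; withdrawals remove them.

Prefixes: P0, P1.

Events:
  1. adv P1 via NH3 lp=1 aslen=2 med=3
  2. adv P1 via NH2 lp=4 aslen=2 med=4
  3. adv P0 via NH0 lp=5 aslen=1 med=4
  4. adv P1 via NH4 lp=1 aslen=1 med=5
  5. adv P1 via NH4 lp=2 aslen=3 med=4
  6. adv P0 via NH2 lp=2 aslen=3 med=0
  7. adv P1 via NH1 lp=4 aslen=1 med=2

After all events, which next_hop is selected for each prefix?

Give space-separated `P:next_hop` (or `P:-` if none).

Answer: P0:NH0 P1:NH1

Derivation:
Op 1: best P0=- P1=NH3
Op 2: best P0=- P1=NH2
Op 3: best P0=NH0 P1=NH2
Op 4: best P0=NH0 P1=NH2
Op 5: best P0=NH0 P1=NH2
Op 6: best P0=NH0 P1=NH2
Op 7: best P0=NH0 P1=NH1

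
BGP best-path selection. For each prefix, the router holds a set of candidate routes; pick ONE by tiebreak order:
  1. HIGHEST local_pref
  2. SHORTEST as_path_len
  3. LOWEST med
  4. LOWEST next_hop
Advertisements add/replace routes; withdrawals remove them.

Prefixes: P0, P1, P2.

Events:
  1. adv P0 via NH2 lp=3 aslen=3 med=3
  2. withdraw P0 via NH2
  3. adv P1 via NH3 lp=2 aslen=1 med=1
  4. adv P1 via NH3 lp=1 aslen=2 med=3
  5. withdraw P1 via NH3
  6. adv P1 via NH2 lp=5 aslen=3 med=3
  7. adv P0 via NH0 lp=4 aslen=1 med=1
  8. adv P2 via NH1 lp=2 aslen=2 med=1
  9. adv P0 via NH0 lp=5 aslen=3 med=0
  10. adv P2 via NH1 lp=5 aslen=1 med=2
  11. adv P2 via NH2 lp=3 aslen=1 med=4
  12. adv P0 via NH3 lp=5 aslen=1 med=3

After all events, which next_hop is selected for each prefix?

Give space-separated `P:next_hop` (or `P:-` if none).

Op 1: best P0=NH2 P1=- P2=-
Op 2: best P0=- P1=- P2=-
Op 3: best P0=- P1=NH3 P2=-
Op 4: best P0=- P1=NH3 P2=-
Op 5: best P0=- P1=- P2=-
Op 6: best P0=- P1=NH2 P2=-
Op 7: best P0=NH0 P1=NH2 P2=-
Op 8: best P0=NH0 P1=NH2 P2=NH1
Op 9: best P0=NH0 P1=NH2 P2=NH1
Op 10: best P0=NH0 P1=NH2 P2=NH1
Op 11: best P0=NH0 P1=NH2 P2=NH1
Op 12: best P0=NH3 P1=NH2 P2=NH1

Answer: P0:NH3 P1:NH2 P2:NH1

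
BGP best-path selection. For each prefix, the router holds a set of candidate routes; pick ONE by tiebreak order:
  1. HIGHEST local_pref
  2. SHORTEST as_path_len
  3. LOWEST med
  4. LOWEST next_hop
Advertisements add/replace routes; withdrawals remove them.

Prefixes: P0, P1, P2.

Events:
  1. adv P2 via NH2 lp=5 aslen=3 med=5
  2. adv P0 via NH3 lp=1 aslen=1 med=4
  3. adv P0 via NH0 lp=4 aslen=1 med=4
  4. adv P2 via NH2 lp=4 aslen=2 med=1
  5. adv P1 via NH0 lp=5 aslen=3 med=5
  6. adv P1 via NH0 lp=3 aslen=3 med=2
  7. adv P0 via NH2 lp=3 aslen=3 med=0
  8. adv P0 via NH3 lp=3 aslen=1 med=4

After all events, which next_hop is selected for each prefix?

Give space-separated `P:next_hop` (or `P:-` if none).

Op 1: best P0=- P1=- P2=NH2
Op 2: best P0=NH3 P1=- P2=NH2
Op 3: best P0=NH0 P1=- P2=NH2
Op 4: best P0=NH0 P1=- P2=NH2
Op 5: best P0=NH0 P1=NH0 P2=NH2
Op 6: best P0=NH0 P1=NH0 P2=NH2
Op 7: best P0=NH0 P1=NH0 P2=NH2
Op 8: best P0=NH0 P1=NH0 P2=NH2

Answer: P0:NH0 P1:NH0 P2:NH2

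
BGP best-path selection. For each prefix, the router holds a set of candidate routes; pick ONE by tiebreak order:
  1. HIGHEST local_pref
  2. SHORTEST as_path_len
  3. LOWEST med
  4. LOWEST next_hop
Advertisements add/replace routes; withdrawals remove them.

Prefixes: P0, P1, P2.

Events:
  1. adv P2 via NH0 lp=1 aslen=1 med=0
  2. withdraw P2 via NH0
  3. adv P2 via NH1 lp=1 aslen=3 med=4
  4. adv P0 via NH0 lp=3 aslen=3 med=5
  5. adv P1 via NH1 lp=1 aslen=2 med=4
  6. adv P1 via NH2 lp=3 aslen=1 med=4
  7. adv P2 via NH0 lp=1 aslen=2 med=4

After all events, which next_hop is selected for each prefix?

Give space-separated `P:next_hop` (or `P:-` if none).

Answer: P0:NH0 P1:NH2 P2:NH0

Derivation:
Op 1: best P0=- P1=- P2=NH0
Op 2: best P0=- P1=- P2=-
Op 3: best P0=- P1=- P2=NH1
Op 4: best P0=NH0 P1=- P2=NH1
Op 5: best P0=NH0 P1=NH1 P2=NH1
Op 6: best P0=NH0 P1=NH2 P2=NH1
Op 7: best P0=NH0 P1=NH2 P2=NH0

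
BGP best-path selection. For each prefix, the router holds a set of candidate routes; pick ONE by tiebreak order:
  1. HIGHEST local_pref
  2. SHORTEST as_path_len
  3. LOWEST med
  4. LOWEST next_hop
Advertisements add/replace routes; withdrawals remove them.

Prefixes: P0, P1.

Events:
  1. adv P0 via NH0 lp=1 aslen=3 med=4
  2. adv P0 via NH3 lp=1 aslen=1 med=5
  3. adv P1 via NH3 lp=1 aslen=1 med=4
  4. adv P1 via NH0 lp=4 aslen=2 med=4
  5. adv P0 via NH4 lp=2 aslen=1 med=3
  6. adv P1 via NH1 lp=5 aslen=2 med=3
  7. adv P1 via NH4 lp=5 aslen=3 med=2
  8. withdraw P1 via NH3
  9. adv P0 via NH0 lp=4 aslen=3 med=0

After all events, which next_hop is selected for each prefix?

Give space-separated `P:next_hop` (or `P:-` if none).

Op 1: best P0=NH0 P1=-
Op 2: best P0=NH3 P1=-
Op 3: best P0=NH3 P1=NH3
Op 4: best P0=NH3 P1=NH0
Op 5: best P0=NH4 P1=NH0
Op 6: best P0=NH4 P1=NH1
Op 7: best P0=NH4 P1=NH1
Op 8: best P0=NH4 P1=NH1
Op 9: best P0=NH0 P1=NH1

Answer: P0:NH0 P1:NH1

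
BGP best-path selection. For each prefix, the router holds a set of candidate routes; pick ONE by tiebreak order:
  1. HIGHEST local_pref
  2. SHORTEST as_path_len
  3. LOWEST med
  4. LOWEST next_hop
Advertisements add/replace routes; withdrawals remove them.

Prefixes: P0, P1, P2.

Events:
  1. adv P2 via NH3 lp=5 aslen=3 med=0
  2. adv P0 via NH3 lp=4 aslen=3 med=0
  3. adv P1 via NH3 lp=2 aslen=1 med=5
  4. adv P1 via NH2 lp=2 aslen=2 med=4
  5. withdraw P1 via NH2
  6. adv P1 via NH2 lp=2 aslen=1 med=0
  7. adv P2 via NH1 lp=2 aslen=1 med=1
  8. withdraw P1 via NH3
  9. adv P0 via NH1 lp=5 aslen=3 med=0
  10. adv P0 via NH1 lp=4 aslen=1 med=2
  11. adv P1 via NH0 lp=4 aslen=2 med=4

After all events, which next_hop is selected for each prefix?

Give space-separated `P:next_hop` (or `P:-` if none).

Op 1: best P0=- P1=- P2=NH3
Op 2: best P0=NH3 P1=- P2=NH3
Op 3: best P0=NH3 P1=NH3 P2=NH3
Op 4: best P0=NH3 P1=NH3 P2=NH3
Op 5: best P0=NH3 P1=NH3 P2=NH3
Op 6: best P0=NH3 P1=NH2 P2=NH3
Op 7: best P0=NH3 P1=NH2 P2=NH3
Op 8: best P0=NH3 P1=NH2 P2=NH3
Op 9: best P0=NH1 P1=NH2 P2=NH3
Op 10: best P0=NH1 P1=NH2 P2=NH3
Op 11: best P0=NH1 P1=NH0 P2=NH3

Answer: P0:NH1 P1:NH0 P2:NH3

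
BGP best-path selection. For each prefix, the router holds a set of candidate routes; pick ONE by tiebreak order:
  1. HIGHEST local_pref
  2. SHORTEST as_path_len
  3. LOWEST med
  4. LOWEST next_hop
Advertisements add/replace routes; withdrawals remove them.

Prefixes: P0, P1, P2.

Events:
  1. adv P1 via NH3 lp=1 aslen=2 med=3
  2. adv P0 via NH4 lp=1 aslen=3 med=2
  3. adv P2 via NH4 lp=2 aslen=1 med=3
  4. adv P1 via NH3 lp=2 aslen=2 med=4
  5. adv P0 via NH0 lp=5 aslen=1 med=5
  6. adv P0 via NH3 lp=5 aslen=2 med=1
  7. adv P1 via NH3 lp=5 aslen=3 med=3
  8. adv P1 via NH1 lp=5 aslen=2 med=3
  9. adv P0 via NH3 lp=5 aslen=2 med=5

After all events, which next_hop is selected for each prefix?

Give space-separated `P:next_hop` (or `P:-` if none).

Answer: P0:NH0 P1:NH1 P2:NH4

Derivation:
Op 1: best P0=- P1=NH3 P2=-
Op 2: best P0=NH4 P1=NH3 P2=-
Op 3: best P0=NH4 P1=NH3 P2=NH4
Op 4: best P0=NH4 P1=NH3 P2=NH4
Op 5: best P0=NH0 P1=NH3 P2=NH4
Op 6: best P0=NH0 P1=NH3 P2=NH4
Op 7: best P0=NH0 P1=NH3 P2=NH4
Op 8: best P0=NH0 P1=NH1 P2=NH4
Op 9: best P0=NH0 P1=NH1 P2=NH4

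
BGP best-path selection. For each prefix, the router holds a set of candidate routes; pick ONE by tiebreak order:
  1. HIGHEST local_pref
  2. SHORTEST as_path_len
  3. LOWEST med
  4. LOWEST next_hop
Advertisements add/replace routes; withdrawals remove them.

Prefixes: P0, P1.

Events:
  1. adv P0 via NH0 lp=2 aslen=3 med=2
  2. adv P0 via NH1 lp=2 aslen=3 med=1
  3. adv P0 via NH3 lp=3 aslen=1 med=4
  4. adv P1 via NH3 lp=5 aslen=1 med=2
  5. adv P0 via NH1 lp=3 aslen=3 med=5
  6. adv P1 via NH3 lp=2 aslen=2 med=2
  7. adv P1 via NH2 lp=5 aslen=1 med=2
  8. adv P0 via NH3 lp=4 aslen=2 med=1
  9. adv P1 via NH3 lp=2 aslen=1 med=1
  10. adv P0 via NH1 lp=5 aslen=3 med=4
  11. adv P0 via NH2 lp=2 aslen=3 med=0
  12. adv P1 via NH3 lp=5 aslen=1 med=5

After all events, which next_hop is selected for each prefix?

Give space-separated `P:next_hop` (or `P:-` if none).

Op 1: best P0=NH0 P1=-
Op 2: best P0=NH1 P1=-
Op 3: best P0=NH3 P1=-
Op 4: best P0=NH3 P1=NH3
Op 5: best P0=NH3 P1=NH3
Op 6: best P0=NH3 P1=NH3
Op 7: best P0=NH3 P1=NH2
Op 8: best P0=NH3 P1=NH2
Op 9: best P0=NH3 P1=NH2
Op 10: best P0=NH1 P1=NH2
Op 11: best P0=NH1 P1=NH2
Op 12: best P0=NH1 P1=NH2

Answer: P0:NH1 P1:NH2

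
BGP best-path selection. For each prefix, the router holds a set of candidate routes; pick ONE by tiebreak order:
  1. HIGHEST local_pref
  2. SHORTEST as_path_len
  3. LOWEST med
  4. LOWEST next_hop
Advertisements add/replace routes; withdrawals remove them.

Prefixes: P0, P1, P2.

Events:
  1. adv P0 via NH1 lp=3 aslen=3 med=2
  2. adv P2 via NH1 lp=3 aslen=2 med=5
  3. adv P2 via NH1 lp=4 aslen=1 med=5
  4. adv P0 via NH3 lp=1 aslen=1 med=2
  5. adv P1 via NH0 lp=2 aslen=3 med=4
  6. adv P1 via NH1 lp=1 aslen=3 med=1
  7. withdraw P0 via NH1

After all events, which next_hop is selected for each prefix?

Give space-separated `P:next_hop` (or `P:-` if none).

Op 1: best P0=NH1 P1=- P2=-
Op 2: best P0=NH1 P1=- P2=NH1
Op 3: best P0=NH1 P1=- P2=NH1
Op 4: best P0=NH1 P1=- P2=NH1
Op 5: best P0=NH1 P1=NH0 P2=NH1
Op 6: best P0=NH1 P1=NH0 P2=NH1
Op 7: best P0=NH3 P1=NH0 P2=NH1

Answer: P0:NH3 P1:NH0 P2:NH1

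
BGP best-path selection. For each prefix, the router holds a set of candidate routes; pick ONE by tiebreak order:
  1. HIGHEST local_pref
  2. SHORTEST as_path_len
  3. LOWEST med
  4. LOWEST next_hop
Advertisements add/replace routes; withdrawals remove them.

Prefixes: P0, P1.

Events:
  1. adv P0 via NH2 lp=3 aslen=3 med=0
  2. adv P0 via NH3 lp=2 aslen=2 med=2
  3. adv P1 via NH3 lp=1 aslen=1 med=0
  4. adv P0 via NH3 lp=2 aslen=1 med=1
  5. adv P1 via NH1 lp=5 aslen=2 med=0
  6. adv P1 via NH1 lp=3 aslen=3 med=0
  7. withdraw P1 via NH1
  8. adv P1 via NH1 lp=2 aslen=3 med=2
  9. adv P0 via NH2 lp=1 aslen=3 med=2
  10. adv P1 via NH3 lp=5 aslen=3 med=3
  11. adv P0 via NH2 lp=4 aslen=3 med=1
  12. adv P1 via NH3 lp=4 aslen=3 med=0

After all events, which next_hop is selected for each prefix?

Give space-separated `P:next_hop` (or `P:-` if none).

Op 1: best P0=NH2 P1=-
Op 2: best P0=NH2 P1=-
Op 3: best P0=NH2 P1=NH3
Op 4: best P0=NH2 P1=NH3
Op 5: best P0=NH2 P1=NH1
Op 6: best P0=NH2 P1=NH1
Op 7: best P0=NH2 P1=NH3
Op 8: best P0=NH2 P1=NH1
Op 9: best P0=NH3 P1=NH1
Op 10: best P0=NH3 P1=NH3
Op 11: best P0=NH2 P1=NH3
Op 12: best P0=NH2 P1=NH3

Answer: P0:NH2 P1:NH3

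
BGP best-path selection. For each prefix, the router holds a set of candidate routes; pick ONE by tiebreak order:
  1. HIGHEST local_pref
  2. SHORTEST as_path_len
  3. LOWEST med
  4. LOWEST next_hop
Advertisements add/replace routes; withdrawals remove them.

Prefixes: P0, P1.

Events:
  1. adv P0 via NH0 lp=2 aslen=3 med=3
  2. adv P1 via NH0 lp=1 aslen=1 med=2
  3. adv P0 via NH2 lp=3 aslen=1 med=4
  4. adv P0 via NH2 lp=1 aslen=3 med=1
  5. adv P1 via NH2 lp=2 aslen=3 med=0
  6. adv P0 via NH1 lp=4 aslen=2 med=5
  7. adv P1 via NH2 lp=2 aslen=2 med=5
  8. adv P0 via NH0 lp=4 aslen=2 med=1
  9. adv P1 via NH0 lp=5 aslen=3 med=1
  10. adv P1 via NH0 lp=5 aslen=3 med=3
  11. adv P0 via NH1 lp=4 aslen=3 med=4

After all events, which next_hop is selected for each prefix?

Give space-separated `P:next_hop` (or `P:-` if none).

Op 1: best P0=NH0 P1=-
Op 2: best P0=NH0 P1=NH0
Op 3: best P0=NH2 P1=NH0
Op 4: best P0=NH0 P1=NH0
Op 5: best P0=NH0 P1=NH2
Op 6: best P0=NH1 P1=NH2
Op 7: best P0=NH1 P1=NH2
Op 8: best P0=NH0 P1=NH2
Op 9: best P0=NH0 P1=NH0
Op 10: best P0=NH0 P1=NH0
Op 11: best P0=NH0 P1=NH0

Answer: P0:NH0 P1:NH0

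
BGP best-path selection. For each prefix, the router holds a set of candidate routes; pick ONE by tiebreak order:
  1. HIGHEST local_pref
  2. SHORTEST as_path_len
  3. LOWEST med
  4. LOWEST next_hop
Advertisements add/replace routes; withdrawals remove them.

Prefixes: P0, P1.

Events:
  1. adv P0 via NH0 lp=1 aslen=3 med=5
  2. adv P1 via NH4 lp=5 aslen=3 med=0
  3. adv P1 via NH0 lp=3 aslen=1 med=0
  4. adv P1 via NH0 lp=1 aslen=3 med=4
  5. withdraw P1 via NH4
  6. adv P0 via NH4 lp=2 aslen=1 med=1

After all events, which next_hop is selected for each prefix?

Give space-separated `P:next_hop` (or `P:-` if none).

Answer: P0:NH4 P1:NH0

Derivation:
Op 1: best P0=NH0 P1=-
Op 2: best P0=NH0 P1=NH4
Op 3: best P0=NH0 P1=NH4
Op 4: best P0=NH0 P1=NH4
Op 5: best P0=NH0 P1=NH0
Op 6: best P0=NH4 P1=NH0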